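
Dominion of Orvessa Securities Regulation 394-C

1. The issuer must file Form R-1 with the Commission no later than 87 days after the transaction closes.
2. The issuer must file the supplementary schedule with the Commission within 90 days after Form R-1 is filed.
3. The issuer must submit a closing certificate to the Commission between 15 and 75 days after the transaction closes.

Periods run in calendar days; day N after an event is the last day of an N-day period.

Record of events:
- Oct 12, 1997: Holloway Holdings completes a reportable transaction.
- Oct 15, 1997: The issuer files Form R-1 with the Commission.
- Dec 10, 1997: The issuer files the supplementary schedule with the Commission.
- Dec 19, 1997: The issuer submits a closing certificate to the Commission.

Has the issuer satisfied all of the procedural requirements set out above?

Yes

(1) due by Oct 12, 1997 + 87 days = Jan 7, 1998; done Oct 15, 1997 — timely.
(2) due by Oct 15, 1997 + 90 days = Jan 13, 1998; Dec 10, 1997 is within that limit.
(3) the permitted window runs from Oct 12, 1997 + 15 = Oct 27, 1997 to Oct 12, 1997 + 75 = Dec 26, 1997; done Dec 19, 1997 — within the window.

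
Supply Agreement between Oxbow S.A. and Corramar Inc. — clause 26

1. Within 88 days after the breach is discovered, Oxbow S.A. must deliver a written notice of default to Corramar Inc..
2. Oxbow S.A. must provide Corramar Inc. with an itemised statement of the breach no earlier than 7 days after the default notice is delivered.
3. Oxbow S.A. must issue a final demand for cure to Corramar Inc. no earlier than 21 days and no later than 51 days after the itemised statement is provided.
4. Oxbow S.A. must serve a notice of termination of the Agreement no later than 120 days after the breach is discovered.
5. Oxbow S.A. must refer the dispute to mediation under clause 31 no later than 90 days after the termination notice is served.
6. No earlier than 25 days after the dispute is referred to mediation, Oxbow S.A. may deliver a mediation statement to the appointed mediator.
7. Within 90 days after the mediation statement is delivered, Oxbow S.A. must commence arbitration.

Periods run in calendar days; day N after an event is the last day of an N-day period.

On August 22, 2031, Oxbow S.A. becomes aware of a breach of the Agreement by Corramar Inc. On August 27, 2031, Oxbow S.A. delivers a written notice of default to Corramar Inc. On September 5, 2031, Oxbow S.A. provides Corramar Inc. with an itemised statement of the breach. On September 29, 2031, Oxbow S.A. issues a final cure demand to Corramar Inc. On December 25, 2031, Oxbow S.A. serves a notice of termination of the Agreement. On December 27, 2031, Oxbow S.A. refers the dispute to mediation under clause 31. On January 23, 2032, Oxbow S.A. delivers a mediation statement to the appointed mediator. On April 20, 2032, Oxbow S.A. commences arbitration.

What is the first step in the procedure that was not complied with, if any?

(1) due by August 22, 2031 + 88 days = November 18, 2031; completed August 27, 2031, before the deadline.
(2) permitted from August 27, 2031 + 7 days = September 3, 2031 onward; September 5, 2031 is on or after that date.
(3) the permitted window runs from September 5, 2031 + 21 = September 26, 2031 to September 5, 2031 + 51 = October 26, 2031; September 29, 2031 falls inside that range.
(4) due by August 22, 2031 + 120 days = December 20, 2031; not done until December 25, 2031, 5 days after the deadline.

Step 4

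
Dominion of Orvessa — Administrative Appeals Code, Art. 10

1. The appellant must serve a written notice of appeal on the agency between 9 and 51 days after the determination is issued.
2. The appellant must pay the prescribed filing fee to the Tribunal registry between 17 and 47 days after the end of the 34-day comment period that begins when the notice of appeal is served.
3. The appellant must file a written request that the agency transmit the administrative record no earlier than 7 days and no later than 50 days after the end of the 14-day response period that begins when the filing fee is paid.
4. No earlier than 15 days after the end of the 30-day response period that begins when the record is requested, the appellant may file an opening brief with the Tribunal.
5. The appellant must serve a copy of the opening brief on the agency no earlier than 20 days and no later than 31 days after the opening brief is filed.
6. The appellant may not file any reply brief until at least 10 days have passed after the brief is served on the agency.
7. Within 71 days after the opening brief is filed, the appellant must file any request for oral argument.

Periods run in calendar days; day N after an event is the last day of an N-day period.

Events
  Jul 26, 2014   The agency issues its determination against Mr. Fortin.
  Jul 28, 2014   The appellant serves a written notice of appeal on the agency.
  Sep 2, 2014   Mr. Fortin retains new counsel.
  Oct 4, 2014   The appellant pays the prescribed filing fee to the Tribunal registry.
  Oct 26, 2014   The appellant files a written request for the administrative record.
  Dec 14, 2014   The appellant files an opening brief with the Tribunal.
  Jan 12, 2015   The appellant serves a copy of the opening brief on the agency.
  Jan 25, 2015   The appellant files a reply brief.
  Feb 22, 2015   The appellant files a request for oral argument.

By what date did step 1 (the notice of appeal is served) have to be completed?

Sep 15, 2014

Step 1 runs from Jul 26, 2014, when the determination is issued. The window is 9–51 days after Jul 26, 2014; it closes on Sep 15, 2014.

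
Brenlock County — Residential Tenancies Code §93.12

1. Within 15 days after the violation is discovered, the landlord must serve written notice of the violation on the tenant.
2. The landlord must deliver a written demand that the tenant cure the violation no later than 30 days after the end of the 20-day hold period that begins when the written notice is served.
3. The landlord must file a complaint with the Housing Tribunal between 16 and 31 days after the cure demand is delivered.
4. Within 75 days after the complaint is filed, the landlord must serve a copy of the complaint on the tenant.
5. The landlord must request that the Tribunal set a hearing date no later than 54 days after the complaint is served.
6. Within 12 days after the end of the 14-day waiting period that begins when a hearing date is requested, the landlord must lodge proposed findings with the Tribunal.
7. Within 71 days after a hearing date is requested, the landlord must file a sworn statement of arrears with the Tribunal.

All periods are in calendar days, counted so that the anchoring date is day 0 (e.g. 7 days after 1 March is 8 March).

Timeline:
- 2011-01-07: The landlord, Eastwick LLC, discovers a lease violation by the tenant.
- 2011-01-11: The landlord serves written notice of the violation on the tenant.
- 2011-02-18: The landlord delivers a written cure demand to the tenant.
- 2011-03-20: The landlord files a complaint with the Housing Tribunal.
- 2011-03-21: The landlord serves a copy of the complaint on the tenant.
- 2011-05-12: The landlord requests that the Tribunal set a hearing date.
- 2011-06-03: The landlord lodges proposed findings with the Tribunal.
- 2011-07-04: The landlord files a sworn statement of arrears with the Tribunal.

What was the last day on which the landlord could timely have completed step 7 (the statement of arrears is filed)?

2011-07-22

Step 7 runs from 2011-05-12, when a hearing date is requested. 71 days after 2011-05-12 is 2011-07-22.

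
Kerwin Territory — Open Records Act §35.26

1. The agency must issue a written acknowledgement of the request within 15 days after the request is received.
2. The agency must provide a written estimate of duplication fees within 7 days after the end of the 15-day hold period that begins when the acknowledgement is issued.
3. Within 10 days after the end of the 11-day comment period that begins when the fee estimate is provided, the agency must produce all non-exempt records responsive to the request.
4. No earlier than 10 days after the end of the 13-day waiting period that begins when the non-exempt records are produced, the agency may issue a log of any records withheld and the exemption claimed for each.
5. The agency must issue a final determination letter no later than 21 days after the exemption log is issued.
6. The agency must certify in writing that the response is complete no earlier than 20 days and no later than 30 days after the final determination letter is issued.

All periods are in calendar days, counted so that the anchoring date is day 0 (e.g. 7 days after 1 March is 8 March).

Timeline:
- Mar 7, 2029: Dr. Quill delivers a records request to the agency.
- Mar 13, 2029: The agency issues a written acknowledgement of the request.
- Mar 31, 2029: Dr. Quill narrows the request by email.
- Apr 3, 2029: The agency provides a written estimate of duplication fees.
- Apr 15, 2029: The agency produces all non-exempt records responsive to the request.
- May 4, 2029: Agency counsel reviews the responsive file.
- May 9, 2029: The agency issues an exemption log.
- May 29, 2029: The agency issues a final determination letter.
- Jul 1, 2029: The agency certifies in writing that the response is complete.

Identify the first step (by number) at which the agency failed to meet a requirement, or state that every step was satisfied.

(1) due by Mar 7, 2029 + 15 days = Mar 22, 2029; completed Mar 13, 2029, before the deadline.
(2) due by Mar 28, 2029 + 7 days = Apr 4, 2029; done Apr 3, 2029 — timely.
(3) due by Apr 14, 2029 + 10 days = Apr 24, 2029; done Apr 15, 2029 — timely.
(4) permitted from Apr 28, 2029 + 10 days = May 8, 2029 onward; May 9, 2029 is on or after that date.
(5) due by May 9, 2029 + 21 days = May 30, 2029; done May 29, 2029 — timely.
(6) the permitted window runs from May 29, 2029 + 20 = Jun 18, 2029 to May 29, 2029 + 30 = Jun 28, 2029; Jul 1, 2029 is 3 days past the end of the window.

Step 6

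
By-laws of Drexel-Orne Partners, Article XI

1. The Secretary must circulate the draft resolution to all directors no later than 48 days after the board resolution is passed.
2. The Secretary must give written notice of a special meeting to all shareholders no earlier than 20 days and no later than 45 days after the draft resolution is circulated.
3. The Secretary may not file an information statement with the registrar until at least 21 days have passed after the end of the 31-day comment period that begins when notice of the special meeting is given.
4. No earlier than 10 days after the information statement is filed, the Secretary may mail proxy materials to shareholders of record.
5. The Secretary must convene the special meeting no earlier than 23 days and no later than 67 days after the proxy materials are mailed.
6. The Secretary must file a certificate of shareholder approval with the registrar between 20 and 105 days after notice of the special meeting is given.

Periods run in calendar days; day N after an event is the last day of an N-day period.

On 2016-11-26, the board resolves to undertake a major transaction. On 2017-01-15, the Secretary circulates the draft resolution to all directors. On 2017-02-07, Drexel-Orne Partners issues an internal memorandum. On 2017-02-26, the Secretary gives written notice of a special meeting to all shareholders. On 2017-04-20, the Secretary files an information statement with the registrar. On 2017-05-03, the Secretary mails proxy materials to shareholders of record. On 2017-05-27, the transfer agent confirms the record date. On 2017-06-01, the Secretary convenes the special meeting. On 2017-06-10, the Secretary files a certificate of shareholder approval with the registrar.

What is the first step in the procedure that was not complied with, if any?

Step 1

(1) due by 2016-11-26 + 48 days = 2017-01-13; 2017-01-15 misses that deadline by 2 days.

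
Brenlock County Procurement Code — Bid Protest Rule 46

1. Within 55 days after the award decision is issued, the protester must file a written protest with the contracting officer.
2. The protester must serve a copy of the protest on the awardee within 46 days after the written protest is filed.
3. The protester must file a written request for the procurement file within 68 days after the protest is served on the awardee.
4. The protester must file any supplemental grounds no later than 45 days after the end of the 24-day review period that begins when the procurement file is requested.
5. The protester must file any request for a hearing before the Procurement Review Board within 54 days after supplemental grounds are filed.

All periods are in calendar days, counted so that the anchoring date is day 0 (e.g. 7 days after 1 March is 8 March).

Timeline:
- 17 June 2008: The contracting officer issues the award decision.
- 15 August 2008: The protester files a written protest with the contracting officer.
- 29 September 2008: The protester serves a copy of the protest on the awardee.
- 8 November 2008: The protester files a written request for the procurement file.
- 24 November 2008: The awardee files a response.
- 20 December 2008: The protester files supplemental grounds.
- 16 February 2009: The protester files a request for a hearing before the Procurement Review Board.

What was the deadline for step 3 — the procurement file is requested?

6 December 2008

Step 3 runs from 29 September 2008, when the protest is served on the awardee. 68 days after 29 September 2008 is 6 December 2008.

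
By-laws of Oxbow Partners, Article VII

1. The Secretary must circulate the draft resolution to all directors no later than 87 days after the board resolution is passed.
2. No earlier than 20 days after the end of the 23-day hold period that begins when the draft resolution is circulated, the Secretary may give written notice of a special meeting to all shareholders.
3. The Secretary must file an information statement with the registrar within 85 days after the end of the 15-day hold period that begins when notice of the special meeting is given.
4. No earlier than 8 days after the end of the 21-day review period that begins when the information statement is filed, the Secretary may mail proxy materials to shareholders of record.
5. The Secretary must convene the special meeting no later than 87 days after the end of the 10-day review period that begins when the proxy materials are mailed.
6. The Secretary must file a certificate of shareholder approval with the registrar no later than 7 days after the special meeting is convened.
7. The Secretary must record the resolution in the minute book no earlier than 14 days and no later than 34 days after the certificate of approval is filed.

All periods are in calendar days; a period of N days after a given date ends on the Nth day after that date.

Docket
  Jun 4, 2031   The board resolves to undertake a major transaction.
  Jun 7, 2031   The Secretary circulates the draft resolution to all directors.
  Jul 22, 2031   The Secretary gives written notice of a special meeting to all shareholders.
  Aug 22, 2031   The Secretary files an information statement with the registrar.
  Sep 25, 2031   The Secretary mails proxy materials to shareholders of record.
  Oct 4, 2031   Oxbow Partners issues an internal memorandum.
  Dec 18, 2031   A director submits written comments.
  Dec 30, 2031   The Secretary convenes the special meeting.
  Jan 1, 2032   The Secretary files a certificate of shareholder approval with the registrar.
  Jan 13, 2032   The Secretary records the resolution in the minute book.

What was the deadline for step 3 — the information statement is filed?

Notice of the special meeting is given on Jul 22, 2031; the 15-day hold period therefore ends Aug 6, 2031, and step 3 runs from that date. 85 days after Aug 6, 2031 is Oct 30, 2031.

Oct 30, 2031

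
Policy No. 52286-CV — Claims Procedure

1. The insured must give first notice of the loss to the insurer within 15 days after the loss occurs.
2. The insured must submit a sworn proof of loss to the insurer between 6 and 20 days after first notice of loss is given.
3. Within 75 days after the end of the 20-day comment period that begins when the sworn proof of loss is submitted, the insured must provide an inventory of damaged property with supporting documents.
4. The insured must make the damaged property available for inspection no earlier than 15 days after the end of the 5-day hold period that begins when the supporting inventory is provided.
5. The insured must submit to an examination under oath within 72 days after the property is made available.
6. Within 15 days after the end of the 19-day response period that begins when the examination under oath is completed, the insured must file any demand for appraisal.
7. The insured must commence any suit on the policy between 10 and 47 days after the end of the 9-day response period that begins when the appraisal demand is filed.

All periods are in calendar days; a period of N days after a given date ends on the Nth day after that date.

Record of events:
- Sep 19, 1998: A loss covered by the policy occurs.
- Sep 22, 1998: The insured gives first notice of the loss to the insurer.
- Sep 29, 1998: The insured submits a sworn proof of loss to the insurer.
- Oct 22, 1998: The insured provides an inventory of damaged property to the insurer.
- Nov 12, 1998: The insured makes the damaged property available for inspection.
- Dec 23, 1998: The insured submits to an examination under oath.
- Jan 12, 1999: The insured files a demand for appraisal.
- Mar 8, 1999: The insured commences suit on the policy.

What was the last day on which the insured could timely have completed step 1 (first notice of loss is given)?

Step 1 runs from Sep 19, 1998, when the loss occurs. 15 days after Sep 19, 1998 is Oct 4, 1998.

Oct 4, 1998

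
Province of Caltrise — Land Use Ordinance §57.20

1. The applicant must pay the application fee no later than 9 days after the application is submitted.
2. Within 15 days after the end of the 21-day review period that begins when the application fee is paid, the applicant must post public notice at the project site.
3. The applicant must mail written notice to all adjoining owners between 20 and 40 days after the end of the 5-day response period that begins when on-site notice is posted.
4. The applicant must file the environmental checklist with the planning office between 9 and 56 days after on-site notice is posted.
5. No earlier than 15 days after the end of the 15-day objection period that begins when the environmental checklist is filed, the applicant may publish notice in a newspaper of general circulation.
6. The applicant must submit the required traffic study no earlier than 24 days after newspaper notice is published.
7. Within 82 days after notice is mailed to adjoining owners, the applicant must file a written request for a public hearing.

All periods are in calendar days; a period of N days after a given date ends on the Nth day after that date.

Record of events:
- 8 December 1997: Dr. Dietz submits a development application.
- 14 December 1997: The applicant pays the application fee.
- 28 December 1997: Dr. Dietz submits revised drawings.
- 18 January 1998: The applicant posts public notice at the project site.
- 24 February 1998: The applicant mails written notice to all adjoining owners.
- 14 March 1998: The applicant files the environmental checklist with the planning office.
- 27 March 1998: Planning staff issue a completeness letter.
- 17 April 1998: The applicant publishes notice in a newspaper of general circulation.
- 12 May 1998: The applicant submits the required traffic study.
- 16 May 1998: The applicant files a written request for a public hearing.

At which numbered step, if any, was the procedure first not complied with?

(1) due by 8 December 1997 + 9 days = 17 December 1997; done 14 December 1997 — timely.
(2) due by 4 January 1998 + 15 days = 19 January 1998; 18 January 1998 is within that limit.
(3) the permitted window runs from 23 January 1998 + 20 = 12 February 1998 to 23 January 1998 + 40 = 4 March 1998; done 24 February 1998 — within the window.
(4) the permitted window runs from 18 January 1998 + 9 = 27 January 1998 to 18 January 1998 + 56 = 15 March 1998; done 14 March 1998 — within the window.
(5) permitted from 29 March 1998 + 15 days = 13 April 1998 onward; done 17 April 1998, after the minimum wait.
(6) permitted from 17 April 1998 + 24 days = 11 May 1998 onward; done 12 May 1998, after the minimum wait.
(7) due by 24 February 1998 + 82 days = 17 May 1998; 16 May 1998 is within that limit.

None — every step was satisfied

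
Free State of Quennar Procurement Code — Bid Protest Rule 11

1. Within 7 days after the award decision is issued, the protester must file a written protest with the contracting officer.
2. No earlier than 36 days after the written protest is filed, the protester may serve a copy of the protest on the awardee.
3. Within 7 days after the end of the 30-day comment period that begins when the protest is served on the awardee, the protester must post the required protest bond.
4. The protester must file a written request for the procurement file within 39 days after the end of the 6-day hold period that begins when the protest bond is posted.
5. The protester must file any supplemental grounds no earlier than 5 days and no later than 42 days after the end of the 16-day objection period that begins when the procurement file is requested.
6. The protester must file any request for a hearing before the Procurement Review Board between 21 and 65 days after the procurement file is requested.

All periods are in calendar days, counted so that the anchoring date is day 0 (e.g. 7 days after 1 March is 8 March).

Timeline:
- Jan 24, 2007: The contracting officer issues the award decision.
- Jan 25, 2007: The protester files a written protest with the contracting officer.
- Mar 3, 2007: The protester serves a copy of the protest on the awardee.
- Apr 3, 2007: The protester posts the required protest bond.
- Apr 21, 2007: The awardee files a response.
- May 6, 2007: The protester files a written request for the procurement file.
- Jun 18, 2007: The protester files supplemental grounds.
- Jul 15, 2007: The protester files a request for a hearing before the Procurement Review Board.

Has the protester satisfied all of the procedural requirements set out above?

Step 1: 7 days after Jan 24, 2007 (when the award decision is issued) is Jan 31, 2007; completed Jan 25, 2007, before the deadline.
Step 2: the earliest permitted date is 36 days after Jan 25, 2007 (when the written protest is filed), i.e. Mar 2, 2007; done Mar 3, 2007 — permitted.
Step 3: 7 days after Apr 2, 2007 (end of the 30-day comment period, which began when the protest is served on the awardee on Mar 3, 2007) is Apr 9, 2007; Apr 3, 2007 is within that limit.
Step 4: 39 days after Apr 9, 2007 (end of the 6-day hold period, which began when the protest bond is posted on Apr 3, 2007) is May 18, 2007; completed May 6, 2007, before the deadline.
Step 5: the window is 5–42 days after May 22, 2007 (end of the 16-day objection period, which began when the procurement file is requested on May 6, 2007), so May 27, 2007 through Jul 3, 2007; done Jun 18, 2007, which is between those dates.
Step 6: the window is 21–65 days after May 6, 2007 (when the procurement file is requested), so May 27, 2007 through Jul 10, 2007; Jul 15, 2007 is 5 days past the end of the window.

No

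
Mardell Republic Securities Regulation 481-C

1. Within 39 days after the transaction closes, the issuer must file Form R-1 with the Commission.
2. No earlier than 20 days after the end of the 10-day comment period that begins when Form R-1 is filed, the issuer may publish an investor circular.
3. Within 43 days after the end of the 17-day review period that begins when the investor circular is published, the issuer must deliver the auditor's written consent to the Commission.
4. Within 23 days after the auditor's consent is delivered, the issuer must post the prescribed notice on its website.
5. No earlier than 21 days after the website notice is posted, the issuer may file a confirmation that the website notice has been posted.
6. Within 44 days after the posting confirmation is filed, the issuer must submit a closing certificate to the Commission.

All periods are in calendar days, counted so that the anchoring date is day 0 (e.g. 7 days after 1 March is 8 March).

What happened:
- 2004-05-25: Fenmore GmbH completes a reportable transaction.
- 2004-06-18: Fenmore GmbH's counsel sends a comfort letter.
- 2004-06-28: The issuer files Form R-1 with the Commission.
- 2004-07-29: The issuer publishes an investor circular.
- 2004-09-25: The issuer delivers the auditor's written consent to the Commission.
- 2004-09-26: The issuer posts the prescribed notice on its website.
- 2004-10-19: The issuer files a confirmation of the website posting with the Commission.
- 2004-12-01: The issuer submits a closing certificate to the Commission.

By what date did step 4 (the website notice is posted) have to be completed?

Step 4 runs from 2004-09-25, when the auditor's consent is delivered. 23 days after 2004-09-25 is 2004-10-18.

2004-10-18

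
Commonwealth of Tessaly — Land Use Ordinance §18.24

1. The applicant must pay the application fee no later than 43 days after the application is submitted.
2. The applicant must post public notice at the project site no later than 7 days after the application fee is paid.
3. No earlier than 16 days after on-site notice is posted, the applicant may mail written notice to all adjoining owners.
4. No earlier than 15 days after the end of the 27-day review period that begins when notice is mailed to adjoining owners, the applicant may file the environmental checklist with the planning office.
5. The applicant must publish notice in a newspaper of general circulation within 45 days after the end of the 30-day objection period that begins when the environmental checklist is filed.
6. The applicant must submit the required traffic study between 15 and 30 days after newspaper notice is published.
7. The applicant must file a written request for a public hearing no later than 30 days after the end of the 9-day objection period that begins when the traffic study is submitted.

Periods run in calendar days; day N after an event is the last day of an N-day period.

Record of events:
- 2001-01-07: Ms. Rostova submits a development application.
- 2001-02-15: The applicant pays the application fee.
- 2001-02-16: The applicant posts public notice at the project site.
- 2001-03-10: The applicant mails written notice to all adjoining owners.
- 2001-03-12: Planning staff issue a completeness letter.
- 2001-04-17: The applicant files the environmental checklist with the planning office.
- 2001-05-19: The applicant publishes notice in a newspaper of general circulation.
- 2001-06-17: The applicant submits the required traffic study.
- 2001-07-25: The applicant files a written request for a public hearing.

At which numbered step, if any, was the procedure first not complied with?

Step 4

Step 1 — counting 43 days from 2001-01-07 (when the application is submitted) gives a deadline of 2001-02-19; done 2001-02-15 — timely.
Step 2 — counting 7 days from 2001-02-15 (when the application fee is paid) gives a deadline of 2001-02-22; done 2001-02-16 — timely.
Step 3 — must wait 16 days from 2001-02-16 (when on-site notice is posted), so not before 2001-03-04; done 2001-03-10, after the minimum wait.
Step 4 — must wait 15 days from 2001-04-06 (end of the 27-day review period, which began when notice is mailed to adjoining owners on 2001-03-10), so not before 2001-04-21; 2001-04-17 is 4 days before the earliest permitted date.
The analysis stops there.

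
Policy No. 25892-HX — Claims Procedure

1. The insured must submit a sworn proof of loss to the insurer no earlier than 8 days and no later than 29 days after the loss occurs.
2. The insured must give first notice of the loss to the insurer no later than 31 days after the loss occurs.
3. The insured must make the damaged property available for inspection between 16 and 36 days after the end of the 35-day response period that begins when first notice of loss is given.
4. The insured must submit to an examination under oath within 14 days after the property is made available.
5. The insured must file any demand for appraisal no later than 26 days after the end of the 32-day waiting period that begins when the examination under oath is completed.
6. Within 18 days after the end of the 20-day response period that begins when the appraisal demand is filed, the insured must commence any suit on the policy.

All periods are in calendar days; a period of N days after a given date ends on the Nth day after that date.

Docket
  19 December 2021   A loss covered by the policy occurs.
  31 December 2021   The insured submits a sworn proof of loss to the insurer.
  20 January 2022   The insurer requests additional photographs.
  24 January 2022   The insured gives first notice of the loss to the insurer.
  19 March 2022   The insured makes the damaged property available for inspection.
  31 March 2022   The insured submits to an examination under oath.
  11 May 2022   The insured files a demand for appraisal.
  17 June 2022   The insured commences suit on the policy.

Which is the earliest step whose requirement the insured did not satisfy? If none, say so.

(1) the permitted window runs from 19 December 2021 + 8 = 27 December 2021 to 19 December 2021 + 29 = 17 January 2022; done 31 December 2021, which is between those dates.
(2) due by 19 December 2021 + 31 days = 19 January 2022; done 24 January 2022 — 5 days late.

Step 2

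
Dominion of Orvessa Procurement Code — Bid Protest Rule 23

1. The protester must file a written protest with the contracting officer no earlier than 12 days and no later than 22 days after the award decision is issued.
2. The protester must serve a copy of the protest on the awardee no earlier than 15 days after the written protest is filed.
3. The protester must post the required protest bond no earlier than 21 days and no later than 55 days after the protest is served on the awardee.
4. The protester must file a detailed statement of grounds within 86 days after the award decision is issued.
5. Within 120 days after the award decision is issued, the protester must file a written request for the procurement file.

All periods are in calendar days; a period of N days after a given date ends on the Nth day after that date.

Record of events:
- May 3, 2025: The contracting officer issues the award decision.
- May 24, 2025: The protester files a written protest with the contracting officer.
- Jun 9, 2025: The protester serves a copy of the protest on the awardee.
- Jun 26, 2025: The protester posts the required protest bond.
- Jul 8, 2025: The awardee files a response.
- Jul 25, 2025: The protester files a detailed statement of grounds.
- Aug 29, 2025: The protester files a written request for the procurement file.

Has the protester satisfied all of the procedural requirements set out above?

Step 1: the window is 12–22 days after May 3, 2025 (when the award decision is issued), so May 15, 2025 through May 25, 2025; done May 24, 2025, which is between those dates.
Step 2: the earliest permitted date is 15 days after May 24, 2025 (when the written protest is filed), i.e. Jun 8, 2025; Jun 9, 2025 is on or after that date.
Step 3: the window is 21–55 days after Jun 9, 2025 (when the protest is served on the awardee), so Jun 30, 2025 through Aug 3, 2025; Jun 26, 2025 is 4 days too early.
The procedure was therefore not followed at step 3.

No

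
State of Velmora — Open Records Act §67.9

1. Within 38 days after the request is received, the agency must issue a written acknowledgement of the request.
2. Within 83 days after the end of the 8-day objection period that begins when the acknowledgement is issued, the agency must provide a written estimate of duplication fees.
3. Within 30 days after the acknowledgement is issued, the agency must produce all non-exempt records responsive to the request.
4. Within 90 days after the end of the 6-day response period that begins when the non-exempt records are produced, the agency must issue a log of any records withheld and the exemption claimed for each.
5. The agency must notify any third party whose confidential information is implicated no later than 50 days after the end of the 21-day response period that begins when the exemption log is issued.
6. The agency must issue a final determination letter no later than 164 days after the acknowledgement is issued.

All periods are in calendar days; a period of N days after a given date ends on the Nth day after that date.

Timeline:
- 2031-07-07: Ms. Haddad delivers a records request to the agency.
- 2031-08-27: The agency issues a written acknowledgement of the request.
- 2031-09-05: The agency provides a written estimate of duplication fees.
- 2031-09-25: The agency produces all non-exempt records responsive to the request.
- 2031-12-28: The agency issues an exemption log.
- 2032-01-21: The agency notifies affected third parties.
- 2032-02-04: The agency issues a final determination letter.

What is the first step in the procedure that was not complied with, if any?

Step 1

Step 1: 38 days after 2031-07-07 (when the request is received) is 2031-08-14; 2031-08-27 misses that deadline by 13 days.
No need to go further; step 1 was not satisfied.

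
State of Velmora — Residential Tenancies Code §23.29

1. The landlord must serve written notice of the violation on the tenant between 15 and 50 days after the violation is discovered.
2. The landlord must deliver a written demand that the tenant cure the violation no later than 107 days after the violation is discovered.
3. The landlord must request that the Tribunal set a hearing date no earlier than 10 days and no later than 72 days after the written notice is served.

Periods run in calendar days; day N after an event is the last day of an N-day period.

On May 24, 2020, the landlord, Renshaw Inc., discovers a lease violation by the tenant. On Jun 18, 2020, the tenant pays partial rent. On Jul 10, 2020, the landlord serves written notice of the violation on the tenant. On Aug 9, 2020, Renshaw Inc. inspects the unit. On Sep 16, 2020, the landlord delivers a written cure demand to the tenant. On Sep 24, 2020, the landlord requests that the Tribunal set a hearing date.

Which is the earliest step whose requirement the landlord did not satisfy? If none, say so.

Step 1 — 15 and 50 days from May 24, 2020 (when the violation is discovered) are Jun 8, 2020 and Jul 13, 2020 respectively; done Jul 10, 2020, which is between those dates.
Step 2 — counting 107 days from May 24, 2020 (when the violation is discovered) gives a deadline of Sep 8, 2020; Sep 16, 2020 misses that deadline by 8 days.

Step 2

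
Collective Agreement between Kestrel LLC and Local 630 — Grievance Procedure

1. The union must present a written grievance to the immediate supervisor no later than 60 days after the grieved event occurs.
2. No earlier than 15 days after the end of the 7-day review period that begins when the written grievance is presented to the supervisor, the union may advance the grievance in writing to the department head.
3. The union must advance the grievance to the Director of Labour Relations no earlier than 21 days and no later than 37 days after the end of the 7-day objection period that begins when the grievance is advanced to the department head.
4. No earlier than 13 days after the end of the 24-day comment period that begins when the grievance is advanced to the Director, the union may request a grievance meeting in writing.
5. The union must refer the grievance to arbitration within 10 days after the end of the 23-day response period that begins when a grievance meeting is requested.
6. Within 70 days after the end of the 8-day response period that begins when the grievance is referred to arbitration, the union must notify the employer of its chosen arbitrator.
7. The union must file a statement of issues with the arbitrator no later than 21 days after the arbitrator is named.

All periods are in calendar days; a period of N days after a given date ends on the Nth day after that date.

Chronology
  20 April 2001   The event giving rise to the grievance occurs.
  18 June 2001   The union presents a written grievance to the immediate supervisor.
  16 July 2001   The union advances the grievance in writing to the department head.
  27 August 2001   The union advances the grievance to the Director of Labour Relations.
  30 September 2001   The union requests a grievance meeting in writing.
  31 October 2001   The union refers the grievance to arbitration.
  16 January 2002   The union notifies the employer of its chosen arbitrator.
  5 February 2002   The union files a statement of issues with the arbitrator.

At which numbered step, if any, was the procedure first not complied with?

Step 1: 60 days after 20 April 2001 (when the grieved event occurs) is 19 June 2001; 18 June 2001 is within that limit.
Step 2: the earliest permitted date is 15 days after 25 June 2001 (end of the 7-day review period, which began when the written grievance is presented to the supervisor on 18 June 2001), i.e. 10 July 2001; done 16 July 2001 — permitted.
Step 3: the window is 21–37 days after 23 July 2001 (end of the 7-day objection period, which began when the grievance is advanced to the department head on 16 July 2001), so 13 August 2001 through 29 August 2001; 27 August 2001 falls inside that range.
Step 4: the earliest permitted date is 13 days after 20 September 2001 (end of the 24-day comment period, which began when the grievance is advanced to the Director on 27 August 2001), i.e. 3 October 2001; acted on 30 September 2001, 3 days prematurely.
No need to go further; step 4 was not satisfied.

Step 4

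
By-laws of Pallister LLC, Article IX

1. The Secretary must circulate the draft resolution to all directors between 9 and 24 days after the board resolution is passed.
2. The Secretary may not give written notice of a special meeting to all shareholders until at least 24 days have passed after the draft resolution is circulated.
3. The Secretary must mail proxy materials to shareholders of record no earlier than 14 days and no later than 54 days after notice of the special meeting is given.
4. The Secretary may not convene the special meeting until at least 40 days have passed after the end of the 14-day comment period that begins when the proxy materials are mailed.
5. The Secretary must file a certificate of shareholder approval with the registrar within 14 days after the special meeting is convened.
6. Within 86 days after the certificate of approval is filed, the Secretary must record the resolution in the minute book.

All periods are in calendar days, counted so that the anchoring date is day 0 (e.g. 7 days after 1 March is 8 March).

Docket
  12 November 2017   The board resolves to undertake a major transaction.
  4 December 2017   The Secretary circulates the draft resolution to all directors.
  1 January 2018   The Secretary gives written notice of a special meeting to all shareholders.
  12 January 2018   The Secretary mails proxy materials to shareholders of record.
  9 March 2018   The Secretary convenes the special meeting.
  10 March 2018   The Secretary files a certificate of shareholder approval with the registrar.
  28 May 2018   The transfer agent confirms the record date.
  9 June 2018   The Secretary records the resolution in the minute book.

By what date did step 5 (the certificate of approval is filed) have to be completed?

Step 5 runs from 9 March 2018, when the special meeting is convened. 14 days after 9 March 2018 is 23 March 2018.

23 March 2018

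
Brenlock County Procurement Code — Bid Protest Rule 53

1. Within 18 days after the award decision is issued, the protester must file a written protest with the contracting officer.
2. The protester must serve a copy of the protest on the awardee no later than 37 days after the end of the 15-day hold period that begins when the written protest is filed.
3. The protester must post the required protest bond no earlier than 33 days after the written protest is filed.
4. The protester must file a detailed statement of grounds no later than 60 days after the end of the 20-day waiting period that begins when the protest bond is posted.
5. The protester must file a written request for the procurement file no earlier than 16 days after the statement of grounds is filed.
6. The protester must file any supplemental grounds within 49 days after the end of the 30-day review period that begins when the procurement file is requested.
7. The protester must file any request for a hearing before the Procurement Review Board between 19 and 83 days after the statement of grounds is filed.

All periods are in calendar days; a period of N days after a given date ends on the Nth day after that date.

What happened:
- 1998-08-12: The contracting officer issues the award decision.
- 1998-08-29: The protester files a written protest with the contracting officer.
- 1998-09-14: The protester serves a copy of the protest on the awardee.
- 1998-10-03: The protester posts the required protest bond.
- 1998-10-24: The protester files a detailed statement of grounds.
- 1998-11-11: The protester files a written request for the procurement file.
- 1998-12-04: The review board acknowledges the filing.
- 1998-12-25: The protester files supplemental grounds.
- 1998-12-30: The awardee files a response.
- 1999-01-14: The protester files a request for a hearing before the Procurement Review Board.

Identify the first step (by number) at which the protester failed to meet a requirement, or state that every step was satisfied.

Step 1: 18 days after 1998-08-12 (when the award decision is issued) is 1998-08-30; 1998-08-29 is within that limit.
Step 2: 37 days after 1998-09-13 (end of the 15-day hold period, which began when the written protest is filed on 1998-08-29) is 1998-10-20; done 1998-09-14 — timely.
Step 3: the earliest permitted date is 33 days after 1998-08-29 (when the written protest is filed), i.e. 1998-10-01; done 1998-10-03, after the minimum wait.
Step 4: 60 days after 1998-10-23 (end of the 20-day waiting period, which began when the protest bond is posted on 1998-10-03) is 1998-12-22; completed 1998-10-24, before the deadline.
Step 5: the earliest permitted date is 16 days after 1998-10-24 (when the statement of grounds is filed), i.e. 1998-11-09; done 1998-11-11 — permitted.
Step 6: 49 days after 1998-12-11 (end of the 30-day review period, which began when the procurement file is requested on 1998-11-11) is 1999-01-29; completed 1998-12-25, before the deadline.
Step 7: the window is 19–83 days after 1998-10-24 (when the statement of grounds is filed), so 1998-11-12 through 1999-01-15; 1999-01-14 falls inside that range.

None — every step was satisfied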